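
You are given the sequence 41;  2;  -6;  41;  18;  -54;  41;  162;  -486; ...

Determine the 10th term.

Positions follow the repeating pattern ABB; grouping by letter gives 2 tracks.
Track A: 41, 41, 41 (constant 41).
Track B: 2, -6, 18, -54, 162, -486 (geometric with ratio -3).
Term 10 comes from track A (its 4th entry): 41.

41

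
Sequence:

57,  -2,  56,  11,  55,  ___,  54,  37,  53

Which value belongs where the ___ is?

Split by position mod 2 into 2 tracks.
Stream A: 57, 56, 55, 54, 53 (arithmetic with common difference −1).
Stream B: -2, 11, ?, 37 (arithmetic, step +13).
Stream B's pattern makes the blank 24.

24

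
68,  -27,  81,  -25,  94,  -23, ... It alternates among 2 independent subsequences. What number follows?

Odd-indexed and even-indexed terms follow separate rules.
Track A: 68, 81, 94 (linear: a_n = 55 + 13·n).
Track B: -27, -25, -23 (arithmetic with common difference +2).
The 7th slot belongs to track A; its 4th term is 107.

107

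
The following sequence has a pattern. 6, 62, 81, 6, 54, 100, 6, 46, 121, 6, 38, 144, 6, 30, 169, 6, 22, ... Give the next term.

Split by position mod 3: positions 1, 4, 7, … form one track, and each other residue class forms its own.
Stream A = 6, 6, 6, 6, 6, 6: always 6.
Stream B = 62, 54, 46, 38, 30, 22: arithmetic with common difference −8.
Stream C = 81, 100, 121, 144, 169: perfect squares starting at 9².
Position 18 falls in stream C as its term 6, giving 196.

196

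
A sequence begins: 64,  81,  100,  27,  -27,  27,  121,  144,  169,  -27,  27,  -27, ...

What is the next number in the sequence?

Positions follow the repeating pattern AAABBB; grouping by letter gives 2 tracks.
Track A: 64, 81, 100, 121, 144, 169 — the squares 8², 9², 10², ….
Track B: 27, -27, 27, -27, 27, -27 — the oscillation 27·(−1)^(n+1).
Position 13 → track A, term 7 = 196.

196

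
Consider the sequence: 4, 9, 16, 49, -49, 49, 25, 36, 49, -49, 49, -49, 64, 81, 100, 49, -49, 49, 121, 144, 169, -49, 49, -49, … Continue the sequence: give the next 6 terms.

196, 225, 256, 49, -49, 49

Positions follow the repeating pattern AAABBB; grouping by letter gives 2 tracks.
Track A: 4, 9, 16, 25, 36, 49, 64, 81, 100, 121, 144, 169 (the squares 2², 3², 4², …).
Track B: 49, -49, 49, -49, 49, -49, 49, -49, 49, -49, 49, -49 (alternating ±49).
Term 25 comes from track A (its 13th entry): 196.
The 26th slot belongs to track A; its 14th term is 225.
Position 27 falls in track A as its term 15, giving 256.
Term 28 comes from track B (its 13th entry): 49.
The 29th slot belongs to track B; its 14th term is -49.
Position 30 → track B, term 15 = 49.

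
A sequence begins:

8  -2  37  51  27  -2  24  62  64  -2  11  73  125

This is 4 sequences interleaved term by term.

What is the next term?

-2

Taking every 4th term gives 4 separate tracks.
Subsequence A is 8, 27, 64, 125, which is the cubes 2³, 3³, 4³, ….
Subsequence B is -2, -2, -2, which is always -2.
Subsequence C is 37, 24, 11, which is linear: a_n = 50 − 13·n.
Subsequence D is 51, 62, 73, which is adding 11 each time.
Term 14 comes from subsequence B (its 4th entry): -2.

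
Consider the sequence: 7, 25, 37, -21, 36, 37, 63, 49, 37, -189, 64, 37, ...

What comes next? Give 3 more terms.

Split by position mod 3: positions 1, 4, 7, … form one track, and each other residue class forms its own.
Subsequence A: 7, -21, 63, -189 (geometric, ×-3 each step).
Subsequence B: 25, 36, 49, 64 (perfect squares starting at 5²).
Subsequence C: 37, 37, 37, 37 (constant 37).
Position 13 → subsequence A, term 5 = 567.
Position 14 falls in subsequence B as its term 5, giving 81.
Term 15 comes from subsequence C (its 5th entry): 37.

567, 81, 37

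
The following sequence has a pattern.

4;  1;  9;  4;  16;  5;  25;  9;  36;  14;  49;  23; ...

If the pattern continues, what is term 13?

Split by position mod 2 into 2 tracks.
Track A is 4, 9, 16, 25, 36, 49, which is the squares 2², 3², 4², ….
Track B is 1, 4, 5, 9, 14, 23, which is a Fibonacci-like recurrence a_n = a_{n-1} + a_{n-2}.
Position 13 → track A, term 7 = 64.

64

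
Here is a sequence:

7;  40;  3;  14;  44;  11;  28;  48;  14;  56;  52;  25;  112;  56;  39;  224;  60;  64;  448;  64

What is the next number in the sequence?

103

Taking every 3rd term gives 3 separate tracks.
Track A is 7, 14, 28, 56, 112, 224, 448, which is geometric with ratio 2.
Track B is 40, 44, 48, 52, 56, 60, 64, which is linear: a_n = 36 + 4·n.
Track C is 3, 11, 14, 25, 39, 64, which is a Fibonacci-like recurrence a_n = a_{n-1} + a_{n-2}.
Position 21 falls in track C as its term 7, giving 103.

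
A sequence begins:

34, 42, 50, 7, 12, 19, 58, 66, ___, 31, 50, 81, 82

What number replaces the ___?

74

Positions follow the repeating pattern AAABBB; grouping by letter gives 2 tracks.
Track A = 34, 42, 50, 58, 66, ?, 82: arithmetic, step +8.
Track B = 7, 12, 19, 31, 50, 81: each term equals the sum of the previous two.
The gap is track A's term 6; the rule gives 74.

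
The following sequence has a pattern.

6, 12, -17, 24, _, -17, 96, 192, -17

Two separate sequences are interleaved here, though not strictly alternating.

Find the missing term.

48

Positions follow the repeating pattern AAB; grouping by letter gives 2 tracks.
Stream A: 6, 12, 24, ?, 96, 192. Multiplying by 2 each time.
Stream B: -17, -17, -17. The constant sequence -17.
The gap is stream A's term 4; the rule gives 48.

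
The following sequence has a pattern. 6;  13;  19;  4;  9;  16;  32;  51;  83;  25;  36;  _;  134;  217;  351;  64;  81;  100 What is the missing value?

Positions follow the repeating pattern AAABBB; grouping by letter gives 2 tracks.
Track A: 6, 13, 19, 32, 51, 83, 134, 217, 351 — each term equals the sum of the previous two.
Track B: 4, 9, 16, 25, 36, ?, 64, 81, 100 — perfect squares starting at 2².
So the missing entry in track B is 49.

49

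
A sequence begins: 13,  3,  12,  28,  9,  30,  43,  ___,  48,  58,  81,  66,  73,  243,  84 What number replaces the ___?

27

The terms cycle through 3 interleaved subsequences.
Track A: 13, 28, 43, 58, 73 (adding 15 each time).
Track B: 3, 9, ?, 81, 243 (powers 3^1, 3^2, 3^3, …).
Track C: 12, 30, 48, 66, 84 (linear: a_n = -6 + 18·n).
Filling track B at index 3 by its rule yields 27.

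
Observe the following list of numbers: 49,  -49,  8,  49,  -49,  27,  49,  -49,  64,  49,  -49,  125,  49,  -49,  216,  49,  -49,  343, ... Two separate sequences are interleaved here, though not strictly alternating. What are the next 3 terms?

Reading positions in blocks of 3 reveals the pattern AAB — 2 tracks woven together.
Subsequence A: 49, -49, 49, -49, 49, -49, 49, -49, 49, -49, 49, -49. Oscillating between 49 and -49.
Subsequence B: 8, 27, 64, 125, 216, 343. The cubes 2³, 3³, 4³, ….
Position 19 falls in subsequence A as its term 13, giving 49.
Term 20 comes from subsequence A (its 14th entry): -49.
Term 21 comes from subsequence B (its 7th entry): 512.

49, -49, 512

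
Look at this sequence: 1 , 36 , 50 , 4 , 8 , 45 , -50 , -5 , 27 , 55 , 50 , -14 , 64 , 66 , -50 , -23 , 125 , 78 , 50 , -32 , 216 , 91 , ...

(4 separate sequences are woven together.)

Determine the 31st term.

-50

Split by position mod 4: positions 1, 5, 9, … form one track, and each other residue class forms its own.
Subsequence A: 1, 8, 27, 64, 125, 216 (consecutive cubes n³ from n = 1).
Subsequence B: 36, 45, 55, 66, 78, 91 (triangular numbers starting at T_8).
Subsequence C: 50, -50, 50, -50, 50 (alternating ±50).
Subsequence D: 4, -5, -14, -23, -32 (subtracting 9 each time).
Position 31 falls in subsequence C as its term 8, giving -50.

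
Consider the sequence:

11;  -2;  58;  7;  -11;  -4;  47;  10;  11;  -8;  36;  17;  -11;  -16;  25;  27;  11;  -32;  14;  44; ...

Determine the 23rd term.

3

Split by position mod 4: positions 1, 5, 9, … form one track, and each other residue class forms its own.
Track A is 11, -11, 11, -11, 11, which is alternating ±11.
Track B is -2, -4, -8, -16, -32, which is multiplying by 2 each time.
Track C is 58, 47, 36, 25, 14, which is subtracting 11 each time.
Track D is 7, 10, 17, 27, 44, which is Fibonacci-style (each term is the sum of the two before it).
Term 23 comes from track C (its 6th entry): 3.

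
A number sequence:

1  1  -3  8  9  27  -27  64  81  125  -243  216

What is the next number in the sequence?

Odd-indexed and even-indexed terms follow separate rules.
Stream A: 1, -3, 9, -27, 81, -243 — geometric with ratio -3.
Stream B: 1, 8, 27, 64, 125, 216 — perfect cubes starting at 1³.
Position 13 falls in stream A as its term 7, giving 729.

729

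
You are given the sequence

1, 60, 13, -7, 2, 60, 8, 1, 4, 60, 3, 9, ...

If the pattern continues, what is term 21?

Taking every 4th term gives 4 separate tracks.
Stream A: 1, 2, 4 (a geometric progression (common ratio 2)).
Stream B: 60, 60, 60 (constant 60).
Stream C: 13, 8, 3 (arithmetic with common difference −5).
Stream D: -7, 1, 9 (arithmetic, step +8).
Term 21 comes from stream A (its 6th entry): 32.

32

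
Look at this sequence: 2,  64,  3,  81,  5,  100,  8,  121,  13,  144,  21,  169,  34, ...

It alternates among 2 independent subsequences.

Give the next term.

Split by position mod 2 into 2 tracks.
Stream A: 2, 3, 5, 8, 13, 21, 34. A Fibonacci-like recurrence a_n = a_{n-1} + a_{n-2}.
Stream B: 64, 81, 100, 121, 144, 169. Perfect squares starting at 8².
The 14th slot belongs to stream B; its 7th term is 196.

196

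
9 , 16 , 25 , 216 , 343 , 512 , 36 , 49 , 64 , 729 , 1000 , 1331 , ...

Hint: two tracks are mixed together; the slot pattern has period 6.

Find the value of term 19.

Positions follow the repeating pattern AAABBB; grouping by letter gives 2 tracks.
Subsequence A: 9, 16, 25, 36, 49, 64 — the squares 3², 4², 5², ….
Subsequence B: 216, 343, 512, 729, 1000, 1331 — the cubes 6³, 7³, 8³, ….
Position 19 → subsequence A, term 10 = 144.

144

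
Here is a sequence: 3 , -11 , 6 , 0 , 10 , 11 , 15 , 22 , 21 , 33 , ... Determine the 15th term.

45

Odd-indexed and even-indexed terms follow separate rules.
Track A = 3, 6, 10, 15, 21: triangular numbers n(n+1)/2 for n = 2, 3, ….
Track B = -11, 0, 11, 22, 33: adding 11 each time.
The 15th slot belongs to track A; its 8th term is 45.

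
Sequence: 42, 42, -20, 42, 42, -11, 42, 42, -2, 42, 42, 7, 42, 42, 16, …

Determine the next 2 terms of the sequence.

Reading positions in blocks of 3 reveals the pattern AAB — 2 tracks woven together.
Track A = 42, 42, 42, 42, 42, 42, 42, 42, 42, 42: the constant sequence 42.
Track B = -20, -11, -2, 7, 16: linear: a_n = -29 + 9·n.
The 16th slot belongs to track A; its 11th term is 42.
Position 17 → track A, term 12 = 42.

42, 42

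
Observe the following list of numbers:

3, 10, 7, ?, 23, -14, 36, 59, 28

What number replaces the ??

13

Reading positions in blocks of 3 reveals the pattern AAB — 2 tracks woven together.
Subsequence A: 3, 10, ?, 23, 36, 59. Each term equals the sum of the previous two.
Subsequence B: 7, -14, 28. Geometric, ×-2 each step.
The gap is subsequence A's term 3; the rule gives 13.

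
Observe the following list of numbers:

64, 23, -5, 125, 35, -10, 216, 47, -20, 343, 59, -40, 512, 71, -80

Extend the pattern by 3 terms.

729, 83, -160

Read the sequence 3 terms at a time; column i is its own pattern.
Stream A: 64, 125, 216, 343, 512 (the cubes 4³, 5³, 6³, …).
Stream B: 23, 35, 47, 59, 71 (linear: a_n = 11 + 12·n).
Stream C: -5, -10, -20, -40, -80 (geometric, ×2 each step).
The 16th slot belongs to stream A; its 6th term is 729.
Position 17 falls in stream B as its term 6, giving 83.
Position 18 falls in stream C as its term 6, giving -160.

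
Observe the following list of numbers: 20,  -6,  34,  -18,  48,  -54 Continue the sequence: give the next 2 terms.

62, -162

Taking every 2nd term gives 2 separate tracks.
Subsequence A: 20, 34, 48 — adding 14 each time.
Subsequence B: -6, -18, -54 — multiplying by 3 each time.
Term 7 comes from subsequence A (its 4th entry): 62.
Position 8 → subsequence B, term 4 = -162.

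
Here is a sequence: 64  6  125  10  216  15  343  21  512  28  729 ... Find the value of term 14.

The terms cycle through 2 interleaved subsequences.
Track A is 64, 125, 216, 343, 512, 729, which is consecutive cubes n³ from n = 4.
Track B is 6, 10, 15, 21, 28, which is triangular numbers starting at T_3.
Term 14 comes from track B (its 7th entry): 45.

45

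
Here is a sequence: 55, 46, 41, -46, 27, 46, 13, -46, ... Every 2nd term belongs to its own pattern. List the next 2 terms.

Positions 1, 3, 5, … form one subsequence and positions 2, 4, 6, … form another.
Subsequence A: 55, 41, 27, 13 (subtracting 14 each time).
Subsequence B: 46, -46, 46, -46 (alternating ±46).
Position 9 → subsequence A, term 5 = -1.
Position 10 → subsequence B, term 5 = 46.

-1, 46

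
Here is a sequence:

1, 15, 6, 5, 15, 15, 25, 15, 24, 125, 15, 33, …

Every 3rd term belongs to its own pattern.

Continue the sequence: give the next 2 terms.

Split by position mod 3: positions 1, 4, 7, … form one track, and each other residue class forms its own.
Subsequence A = 1, 5, 25, 125: powers 5^0, 5^1, 5^2, ….
Subsequence B = 15, 15, 15, 15: always 15.
Subsequence C = 6, 15, 24, 33: arithmetic with common difference +9.
Term 13 comes from subsequence A (its 5th entry): 625.
The 14th slot belongs to subsequence B; its 5th term is 15.

625, 15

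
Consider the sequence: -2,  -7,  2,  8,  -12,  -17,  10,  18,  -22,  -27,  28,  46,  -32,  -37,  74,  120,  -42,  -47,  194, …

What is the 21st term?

Reading positions in blocks of 4 reveals the pattern AABB — 2 tracks woven together.
Stream A: -2, -7, -12, -17, -22, -27, -32, -37, -42, -47 — subtracting 5 each time.
Stream B: 2, 8, 10, 18, 28, 46, 74, 120, 194 — Fibonacci-style (each term is the sum of the two before it).
Position 21 → stream A, term 11 = -52.

-52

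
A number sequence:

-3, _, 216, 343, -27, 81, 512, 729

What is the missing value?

Positions follow the repeating pattern AABB; grouping by letter gives 2 tracks.
Track A: -3, ?, -27, 81 — geometric, ×-3 each step.
Track B: 216, 343, 512, 729 — the cubes 6³, 7³, 8³, ….
Track A's pattern makes the blank 9.

9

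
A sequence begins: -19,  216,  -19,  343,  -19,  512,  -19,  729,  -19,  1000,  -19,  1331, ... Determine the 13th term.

Taking every 2nd term gives 2 separate tracks.
Subsequence A: -19, -19, -19, -19, -19, -19 — constant -19.
Subsequence B: 216, 343, 512, 729, 1000, 1331 — the cubes 6³, 7³, 8³, ….
The 13th slot belongs to subsequence A; its 7th term is -19.

-19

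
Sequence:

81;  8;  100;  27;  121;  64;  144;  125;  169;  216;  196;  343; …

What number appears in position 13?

225

Split by position mod 2 into 2 tracks.
Track A: 81, 100, 121, 144, 169, 196. Consecutive squares n² from n = 9.
Track B: 8, 27, 64, 125, 216, 343. The cubes 2³, 3³, 4³, ….
Term 13 comes from track A (its 7th entry): 225.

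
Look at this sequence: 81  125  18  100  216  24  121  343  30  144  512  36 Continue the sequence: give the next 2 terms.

169, 729

The terms cycle through 3 interleaved subsequences.
Track A is 81, 100, 121, 144, which is consecutive squares n² from n = 9.
Track B is 125, 216, 343, 512, which is consecutive cubes n³ from n = 5.
Track C is 18, 24, 30, 36, which is adding 6 each time.
Position 13 falls in track A as its term 5, giving 169.
Position 14 falls in track B as its term 5, giving 729.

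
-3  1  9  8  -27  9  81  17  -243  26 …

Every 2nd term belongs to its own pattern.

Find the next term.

729

The terms cycle through 2 interleaved subsequences.
Track A = -3, 9, -27, 81, -243: geometric with ratio -3.
Track B = 1, 8, 9, 17, 26: Fibonacci-style (each term is the sum of the two before it).
The 11th slot belongs to track A; its 6th term is 729.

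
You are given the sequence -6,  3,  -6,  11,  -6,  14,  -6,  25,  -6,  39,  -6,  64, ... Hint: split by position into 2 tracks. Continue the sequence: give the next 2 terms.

The terms cycle through 2 interleaved subsequences.
Stream A: -6, -6, -6, -6, -6, -6. Constant -6.
Stream B: 3, 11, 14, 25, 39, 64. Each term equals the sum of the previous two.
The 13th slot belongs to stream A; its 7th term is -6.
Position 14 falls in stream B as its term 7, giving 103.

-6, 103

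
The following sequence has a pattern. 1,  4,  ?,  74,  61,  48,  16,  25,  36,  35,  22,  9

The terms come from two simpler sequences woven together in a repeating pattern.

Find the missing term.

The slot pattern repeats as AAABBB (period 6), so there are 2 interleaved tracks.
Stream A: 1, 4, ?, 16, 25, 36. Consecutive squares n² from n = 1.
Stream B: 74, 61, 48, 35, 22, 9. Subtracting 13 each time.
Filling stream A at index 3 by its rule yields 9.

9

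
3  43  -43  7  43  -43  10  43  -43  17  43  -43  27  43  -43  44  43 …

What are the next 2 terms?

The slot pattern repeats as ABB (period 3), so there are 2 interleaved tracks.
Track A: 3, 7, 10, 17, 27, 44 — Fibonacci-style (each term is the sum of the two before it).
Track B: 43, -43, 43, -43, 43, -43, 43, -43, 43, -43, 43 — oscillating between 43 and -43.
Position 18 falls in track B as its term 12, giving -43.
The 19th slot belongs to track A; its 7th term is 71.

-43, 71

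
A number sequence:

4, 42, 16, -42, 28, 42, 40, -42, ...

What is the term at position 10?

42

The terms cycle through 2 interleaved subsequences.
Track A: 4, 16, 28, 40 — arithmetic with common difference +12.
Track B: 42, -42, 42, -42 — the oscillation 42·(−1)^(n+1).
Position 10 → track B, term 5 = 42.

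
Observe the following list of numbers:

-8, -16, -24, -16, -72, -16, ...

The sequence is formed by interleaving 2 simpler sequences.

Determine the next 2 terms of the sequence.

-216, -16

Split by position mod 2 into 2 tracks.
Stream A: -8, -24, -72 — geometric, ×3 each step.
Stream B: -16, -16, -16 — constant -16.
Term 7 comes from stream A (its 4th entry): -216.
Position 8 → stream B, term 4 = -16.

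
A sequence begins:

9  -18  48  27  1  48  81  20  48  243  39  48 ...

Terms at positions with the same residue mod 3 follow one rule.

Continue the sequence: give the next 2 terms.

729, 58

The terms cycle through 3 interleaved subsequences.
Stream A is 9, 27, 81, 243, which is powers of 3.
Stream B is -18, 1, 20, 39, which is linear: a_n = -37 + 19·n.
Stream C is 48, 48, 48, 48, which is always 48.
The 13th slot belongs to stream A; its 5th term is 729.
Term 14 comes from stream B (its 5th entry): 58.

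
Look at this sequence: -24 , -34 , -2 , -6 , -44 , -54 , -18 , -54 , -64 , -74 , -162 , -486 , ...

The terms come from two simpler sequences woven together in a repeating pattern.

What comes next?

-84

Reading positions in blocks of 4 reveals the pattern AABB — 2 tracks woven together.
Track A: -24, -34, -44, -54, -64, -74 — arithmetic, step −10.
Track B: -2, -6, -18, -54, -162, -486 — multiplying by 3 each time.
Position 13 → track A, term 7 = -84.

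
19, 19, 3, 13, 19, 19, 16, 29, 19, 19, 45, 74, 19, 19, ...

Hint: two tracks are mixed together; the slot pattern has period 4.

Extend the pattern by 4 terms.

Reading positions in blocks of 4 reveals the pattern AABB — 2 tracks woven together.
Track A = 19, 19, 19, 19, 19, 19, 19, 19: constant 19.
Track B = 3, 13, 16, 29, 45, 74: Fibonacci-style (each term is the sum of the two before it).
Position 15 falls in track B as its term 7, giving 119.
The 16th slot belongs to track B; its 8th term is 193.
Term 17 comes from track A (its 9th entry): 19.
Position 18 falls in track A as its term 10, giving 19.

119, 193, 19, 19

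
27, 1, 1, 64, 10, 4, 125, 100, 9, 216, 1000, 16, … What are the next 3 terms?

Split by position mod 3 into 3 tracks.
Stream A: 27, 64, 125, 216 (perfect cubes starting at 3³).
Stream B: 1, 10, 100, 1000 (powers of 10).
Stream C: 1, 4, 9, 16 (consecutive squares n² from n = 1).
Term 13 comes from stream A (its 5th entry): 343.
Position 14 → stream B, term 5 = 10000.
Term 15 comes from stream C (its 5th entry): 25.

343, 10000, 25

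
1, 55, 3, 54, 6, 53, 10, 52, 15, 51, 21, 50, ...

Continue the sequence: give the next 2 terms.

Odd-indexed and even-indexed terms follow separate rules.
Track A: 1, 3, 6, 10, 15, 21. Triangular numbers n(n+1)/2 for n = 1, 2, ….
Track B: 55, 54, 53, 52, 51, 50. Arithmetic, step −1.
Position 13 falls in track A as its term 7, giving 28.
Position 14 falls in track B as its term 7, giving 49.

28, 49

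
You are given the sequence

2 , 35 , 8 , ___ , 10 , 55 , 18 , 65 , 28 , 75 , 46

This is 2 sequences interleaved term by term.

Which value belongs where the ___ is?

Odd-indexed and even-indexed terms follow separate rules.
Stream A: 2, 8, 10, 18, 28, 46 — each term equals the sum of the previous two.
Stream B: 35, ?, 55, 65, 75 — adding 10 each time.
Stream B's pattern makes the blank 45.

45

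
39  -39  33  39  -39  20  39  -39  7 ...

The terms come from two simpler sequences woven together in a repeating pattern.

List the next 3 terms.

39, -39, -6

Positions follow the repeating pattern AAB; grouping by letter gives 2 tracks.
Track A = 39, -39, 39, -39, 39, -39: the oscillation 39·(−1)^(n+1).
Track B = 33, 20, 7: linear: a_n = 46 − 13·n.
The 10th slot belongs to track A; its 7th term is 39.
Position 11 falls in track A as its term 8, giving -39.
Position 12 falls in track B as its term 4, giving -6.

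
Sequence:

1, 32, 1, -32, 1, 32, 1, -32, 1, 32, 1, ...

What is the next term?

-32

Split by position mod 2 into 2 tracks.
Track A: 1, 1, 1, 1, 1, 1 — constant 1.
Track B: 32, -32, 32, -32, 32 — alternating ±32.
Position 12 → track B, term 6 = -32.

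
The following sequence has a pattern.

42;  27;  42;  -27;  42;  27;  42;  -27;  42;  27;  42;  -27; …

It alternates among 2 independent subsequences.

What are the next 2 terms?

42, 27

Odd-indexed and even-indexed terms follow separate rules.
Track A: 42, 42, 42, 42, 42, 42 — the constant sequence 42.
Track B: 27, -27, 27, -27, 27, -27 — oscillating between 27 and -27.
Position 13 → track A, term 7 = 42.
The 14th slot belongs to track B; its 7th term is 27.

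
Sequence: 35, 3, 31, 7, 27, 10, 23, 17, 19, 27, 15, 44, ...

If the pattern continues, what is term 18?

186

Split by position mod 2 into 2 tracks.
Track A: 35, 31, 27, 23, 19, 15. Subtracting 4 each time.
Track B: 3, 7, 10, 17, 27, 44. Fibonacci-style (each term is the sum of the two before it).
Term 18 comes from track B (its 9th entry): 186.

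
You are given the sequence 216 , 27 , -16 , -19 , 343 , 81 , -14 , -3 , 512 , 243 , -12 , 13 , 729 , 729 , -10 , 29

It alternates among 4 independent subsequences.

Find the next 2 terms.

Split by position mod 4 into 4 tracks.
Track A: 216, 343, 512, 729 (the cubes 6³, 7³, 8³, …).
Track B: 27, 81, 243, 729 (powers 3^3, 3^4, 3^5, …).
Track C: -16, -14, -12, -10 (adding 2 each time).
Track D: -19, -3, 13, 29 (arithmetic with common difference +16).
Position 17 falls in track A as its term 5, giving 1000.
Position 18 falls in track B as its term 5, giving 2187.

1000, 2187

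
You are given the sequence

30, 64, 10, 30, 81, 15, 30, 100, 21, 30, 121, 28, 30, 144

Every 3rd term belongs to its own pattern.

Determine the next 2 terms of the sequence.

Split by position mod 3 into 3 tracks.
Stream A is 30, 30, 30, 30, 30, which is always 30.
Stream B is 64, 81, 100, 121, 144, which is the squares 8², 9², 10², ….
Stream C is 10, 15, 21, 28, which is triangular numbers starting at T_4.
Position 15 → stream C, term 5 = 36.
Position 16 falls in stream A as its term 6, giving 30.

36, 30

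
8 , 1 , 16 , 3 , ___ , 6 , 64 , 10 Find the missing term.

32

The terms cycle through 2 interleaved subsequences.
Track A: 8, 16, ?, 64. Powers 2^3, 2^4, 2^5, ….
Track B: 1, 3, 6, 10. Triangular numbers starting at T_1.
So the missing entry in track A is 32.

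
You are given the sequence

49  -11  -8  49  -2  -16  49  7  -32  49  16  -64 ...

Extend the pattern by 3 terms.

49, 25, -128

Read the sequence 3 terms at a time; column i is its own pattern.
Subsequence A: 49, 49, 49, 49 — the constant sequence 49.
Subsequence B: -11, -2, 7, 16 — adding 9 each time.
Subsequence C: -8, -16, -32, -64 — a geometric progression (common ratio 2).
Term 13 comes from subsequence A (its 5th entry): 49.
Position 14 falls in subsequence B as its term 5, giving 25.
Term 15 comes from subsequence C (its 5th entry): -128.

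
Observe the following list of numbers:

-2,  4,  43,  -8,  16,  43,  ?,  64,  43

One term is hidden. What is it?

-32

The slot pattern repeats as AAB (period 3), so there are 2 interleaved tracks.
Stream A = -2, 4, -8, 16, ?, 64: geometric, ×-2 each step.
Stream B = 43, 43, 43: the constant sequence 43.
So the missing entry in stream A is -32.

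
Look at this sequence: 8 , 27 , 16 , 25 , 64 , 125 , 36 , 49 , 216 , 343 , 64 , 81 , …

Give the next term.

512

Reading positions in blocks of 4 reveals the pattern AABB — 2 tracks woven together.
Subsequence A: 8, 27, 64, 125, 216, 343 (the cubes 2³, 3³, 4³, …).
Subsequence B: 16, 25, 36, 49, 64, 81 (perfect squares starting at 4²).
Term 13 comes from subsequence A (its 7th entry): 512.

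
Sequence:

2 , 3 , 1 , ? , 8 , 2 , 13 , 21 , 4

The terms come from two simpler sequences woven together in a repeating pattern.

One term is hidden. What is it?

5

The slot pattern repeats as AAB (period 3), so there are 2 interleaved tracks.
Track A is 2, 3, ?, 8, 13, 21, which is Fibonacci-style (each term is the sum of the two before it).
Track B is 1, 2, 4, which is powers 2^0, 2^1, 2^2, ….
The gap is track A's term 3; the rule gives 5.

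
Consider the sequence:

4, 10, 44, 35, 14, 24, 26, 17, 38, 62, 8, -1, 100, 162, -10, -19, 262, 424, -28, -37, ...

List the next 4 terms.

686, 1110, -46, -55

The slot pattern repeats as AABB (period 4), so there are 2 interleaved tracks.
Track A: 4, 10, 14, 24, 38, 62, 100, 162, 262, 424. A Fibonacci-like recurrence a_n = a_{n-1} + a_{n-2}.
Track B: 44, 35, 26, 17, 8, -1, -10, -19, -28, -37. Linear: a_n = 53 − 9·n.
The 21st slot belongs to track A; its 11th term is 686.
The 22nd slot belongs to track A; its 12th term is 1110.
Term 23 comes from track B (its 11th entry): -46.
Position 24 falls in track B as its term 12, giving -55.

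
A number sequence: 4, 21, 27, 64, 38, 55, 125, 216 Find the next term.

72

The slot pattern repeats as AABB (period 4), so there are 2 interleaved tracks.
Track A: 4, 21, 38, 55 — adding 17 each time.
Track B: 27, 64, 125, 216 — consecutive cubes n³ from n = 3.
The 9th slot belongs to track A; its 5th term is 72.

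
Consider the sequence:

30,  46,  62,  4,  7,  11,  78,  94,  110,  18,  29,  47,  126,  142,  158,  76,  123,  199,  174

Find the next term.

Reading positions in blocks of 6 reveals the pattern AAABBB — 2 tracks woven together.
Track A: 30, 46, 62, 78, 94, 110, 126, 142, 158, 174 — adding 16 each time.
Track B: 4, 7, 11, 18, 29, 47, 76, 123, 199 — Fibonacci-style (each term is the sum of the two before it).
The 20th slot belongs to track A; its 11th term is 190.

190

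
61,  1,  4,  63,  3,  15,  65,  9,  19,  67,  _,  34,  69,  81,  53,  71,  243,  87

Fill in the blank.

Split by position mod 3 into 3 tracks.
Track A is 61, 63, 65, 67, 69, 71, which is adding 2 each time.
Track B is 1, 3, 9, ?, 81, 243, which is powers 3^0, 3^1, 3^2, ….
Track C is 4, 15, 19, 34, 53, 87, which is a Fibonacci-like recurrence a_n = a_{n-1} + a_{n-2}.
The gap is track B's term 4; the rule gives 27.

27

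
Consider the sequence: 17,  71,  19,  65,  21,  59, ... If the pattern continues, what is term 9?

The terms cycle through 2 interleaved subsequences.
Stream A = 17, 19, 21: adding 2 each time.
Stream B = 71, 65, 59: arithmetic, step −6.
Position 9 → stream A, term 5 = 25.

25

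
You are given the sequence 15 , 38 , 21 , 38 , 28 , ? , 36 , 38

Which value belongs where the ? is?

38

The terms cycle through 2 interleaved subsequences.
Track A: 15, 21, 28, 36. Triangular numbers starting at T_5.
Track B: 38, 38, ?, 38. Always 38.
Track B's pattern makes the blank 38.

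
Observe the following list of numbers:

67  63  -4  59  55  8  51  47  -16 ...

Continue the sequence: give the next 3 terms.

The slot pattern repeats as AAB (period 3), so there are 2 interleaved tracks.
Stream A: 67, 63, 59, 55, 51, 47 (arithmetic, step −4).
Stream B: -4, 8, -16 (geometric, ×-2 each step).
Term 10 comes from stream A (its 7th entry): 43.
Position 11 → stream A, term 8 = 39.
Position 12 → stream B, term 4 = 32.

43, 39, 32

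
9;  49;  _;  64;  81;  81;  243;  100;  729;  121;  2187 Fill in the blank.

27

The terms cycle through 2 interleaved subsequences.
Subsequence A: 9, ?, 81, 243, 729, 2187 (powers of 3).
Subsequence B: 49, 64, 81, 100, 121 (consecutive squares n² from n = 7).
Filling subsequence A at index 2 by its rule yields 27.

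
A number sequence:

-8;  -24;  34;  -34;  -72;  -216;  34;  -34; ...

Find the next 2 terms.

-648, -1944

Reading positions in blocks of 4 reveals the pattern AABB — 2 tracks woven together.
Stream A: -8, -24, -72, -216 — a geometric progression (common ratio 3).
Stream B: 34, -34, 34, -34 — the oscillation 34·(−1)^(n+1).
Position 9 falls in stream A as its term 5, giving -648.
Position 10 → stream A, term 6 = -1944.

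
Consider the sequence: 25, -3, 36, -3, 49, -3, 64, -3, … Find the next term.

81

The terms cycle through 2 interleaved subsequences.
Subsequence A = 25, 36, 49, 64: the squares 5², 6², 7², ….
Subsequence B = -3, -3, -3, -3: always -3.
The 9th slot belongs to subsequence A; its 5th term is 81.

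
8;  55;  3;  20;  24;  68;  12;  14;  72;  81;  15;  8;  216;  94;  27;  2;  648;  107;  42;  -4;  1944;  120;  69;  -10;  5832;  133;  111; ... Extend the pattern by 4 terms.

Taking every 4th term gives 4 separate tracks.
Track A is 8, 24, 72, 216, 648, 1944, 5832, which is geometric, ×3 each step.
Track B is 55, 68, 81, 94, 107, 120, 133, which is arithmetic, step +13.
Track C is 3, 12, 15, 27, 42, 69, 111, which is Fibonacci-style (each term is the sum of the two before it).
Track D is 20, 14, 8, 2, -4, -10, which is linear: a_n = 26 − 6·n.
Position 28 → track D, term 7 = -16.
Position 29 → track A, term 8 = 17496.
Position 30 falls in track B as its term 8, giving 146.
Term 31 comes from track C (its 8th entry): 180.

-16, 17496, 146, 180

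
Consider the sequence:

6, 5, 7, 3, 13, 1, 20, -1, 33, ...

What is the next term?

-3

The terms cycle through 2 interleaved subsequences.
Stream A: 6, 7, 13, 20, 33 — a Fibonacci-like recurrence a_n = a_{n-1} + a_{n-2}.
Stream B: 5, 3, 1, -1 — subtracting 2 each time.
Term 10 comes from stream B (its 5th entry): -3.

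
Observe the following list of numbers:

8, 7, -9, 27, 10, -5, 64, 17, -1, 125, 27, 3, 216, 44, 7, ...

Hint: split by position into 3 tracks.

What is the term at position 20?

Read the sequence 3 terms at a time; column i is its own pattern.
Track A = 8, 27, 64, 125, 216: perfect cubes starting at 2³.
Track B = 7, 10, 17, 27, 44: a Fibonacci-like recurrence a_n = a_{n-1} + a_{n-2}.
Track C = -9, -5, -1, 3, 7: adding 4 each time.
Position 20 → track B, term 7 = 115.

115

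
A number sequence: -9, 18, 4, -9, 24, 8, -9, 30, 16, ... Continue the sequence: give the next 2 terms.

-9, 36

Read the sequence 3 terms at a time; column i is its own pattern.
Stream A: -9, -9, -9 — constant -9.
Stream B: 18, 24, 30 — arithmetic with common difference +6.
Stream C: 4, 8, 16 — successive powers of 2.
Term 10 comes from stream A (its 4th entry): -9.
The 11th slot belongs to stream B; its 4th term is 36.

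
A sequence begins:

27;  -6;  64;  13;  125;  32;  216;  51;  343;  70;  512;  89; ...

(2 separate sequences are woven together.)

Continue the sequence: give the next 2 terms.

729, 108

Taking every 2nd term gives 2 separate tracks.
Subsequence A is 27, 64, 125, 216, 343, 512, which is consecutive cubes n³ from n = 3.
Subsequence B is -6, 13, 32, 51, 70, 89, which is adding 19 each time.
The 13th slot belongs to subsequence A; its 7th term is 729.
The 14th slot belongs to subsequence B; its 7th term is 108.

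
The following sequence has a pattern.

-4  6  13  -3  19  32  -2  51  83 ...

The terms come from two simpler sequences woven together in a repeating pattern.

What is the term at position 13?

The slot pattern repeats as ABB (period 3), so there are 2 interleaved tracks.
Subsequence A = -4, -3, -2: adding 1 each time.
Subsequence B = 6, 13, 19, 32, 51, 83: each term equals the sum of the previous two.
Position 13 falls in subsequence A as its term 5, giving 0.

0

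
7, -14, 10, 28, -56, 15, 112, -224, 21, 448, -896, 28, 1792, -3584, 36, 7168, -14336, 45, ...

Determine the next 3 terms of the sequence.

28672, -57344, 55

Reading positions in blocks of 3 reveals the pattern AAB — 2 tracks woven together.
Stream A: 7, -14, 28, -56, 112, -224, 448, -896, 1792, -3584, 7168, -14336. Multiplying by -2 each time.
Stream B: 10, 15, 21, 28, 36, 45. Triangular numbers starting at T_4.
The 19th slot belongs to stream A; its 13th term is 28672.
Term 20 comes from stream A (its 14th entry): -57344.
Term 21 comes from stream B (its 7th entry): 55.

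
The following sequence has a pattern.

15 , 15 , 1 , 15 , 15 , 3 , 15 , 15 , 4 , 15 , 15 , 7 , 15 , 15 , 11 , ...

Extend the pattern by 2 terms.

Positions follow the repeating pattern AAB; grouping by letter gives 2 tracks.
Stream A: 15, 15, 15, 15, 15, 15, 15, 15, 15, 15. Always 15.
Stream B: 1, 3, 4, 7, 11. Each term equals the sum of the previous two.
The 16th slot belongs to stream A; its 11th term is 15.
Term 17 comes from stream A (its 12th entry): 15.

15, 15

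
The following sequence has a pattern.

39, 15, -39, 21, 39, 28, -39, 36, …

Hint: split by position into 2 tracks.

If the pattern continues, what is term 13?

39

The terms cycle through 2 interleaved subsequences.
Stream A: 39, -39, 39, -39. The oscillation 39·(−1)^(n+1).
Stream B: 15, 21, 28, 36. Triangular numbers n(n+1)/2 for n = 5, 6, ….
Term 13 comes from stream A (its 7th entry): 39.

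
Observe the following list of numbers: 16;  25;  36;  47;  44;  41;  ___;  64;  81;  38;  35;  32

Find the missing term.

The slot pattern repeats as AAABBB (period 6), so there are 2 interleaved tracks.
Stream A: 16, 25, 36, ?, 64, 81 — consecutive squares n² from n = 4.
Stream B: 47, 44, 41, 38, 35, 32 — arithmetic with common difference −3.
The gap is stream A's term 4; the rule gives 49.

49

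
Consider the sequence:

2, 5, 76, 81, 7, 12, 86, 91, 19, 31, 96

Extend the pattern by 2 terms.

Positions follow the repeating pattern AABB; grouping by letter gives 2 tracks.
Track A: 2, 5, 7, 12, 19, 31 — Fibonacci-style (each term is the sum of the two before it).
Track B: 76, 81, 86, 91, 96 — arithmetic with common difference +5.
Position 12 falls in track B as its term 6, giving 101.
Term 13 comes from track A (its 7th entry): 50.

101, 50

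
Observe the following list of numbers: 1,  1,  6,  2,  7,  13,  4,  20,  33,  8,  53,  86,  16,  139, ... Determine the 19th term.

Positions follow the repeating pattern ABB; grouping by letter gives 2 tracks.
Subsequence A is 1, 2, 4, 8, 16, which is powers 2^0, 2^1, 2^2, ….
Subsequence B is 1, 6, 7, 13, 20, 33, 53, 86, 139, which is Fibonacci-style (each term is the sum of the two before it).
Term 19 comes from subsequence A (its 7th entry): 64.

64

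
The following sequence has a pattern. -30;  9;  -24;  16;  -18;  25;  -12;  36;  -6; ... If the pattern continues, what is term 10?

49

Split by position mod 2 into 2 tracks.
Subsequence A: -30, -24, -18, -12, -6. Arithmetic, step +6.
Subsequence B: 9, 16, 25, 36. Consecutive squares n² from n = 3.
The 10th slot belongs to subsequence B; its 5th term is 49.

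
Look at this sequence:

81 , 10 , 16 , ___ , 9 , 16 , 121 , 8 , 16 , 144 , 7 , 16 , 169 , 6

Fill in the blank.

Read the sequence 3 terms at a time; column i is its own pattern.
Stream A: 81, ?, 121, 144, 169 — the squares 9², 10², 11², ….
Stream B: 10, 9, 8, 7, 6 — linear: a_n = 11 − n.
Stream C: 16, 16, 16, 16 — always 16.
Stream A's pattern makes the blank 100.

100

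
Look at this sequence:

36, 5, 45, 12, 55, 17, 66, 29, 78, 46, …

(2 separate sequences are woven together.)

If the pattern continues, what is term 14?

Odd-indexed and even-indexed terms follow separate rules.
Track A: 36, 45, 55, 66, 78. The triangular numbers T_8, T_9, ….
Track B: 5, 12, 17, 29, 46. Each term equals the sum of the previous two.
Position 14 → track B, term 7 = 121.

121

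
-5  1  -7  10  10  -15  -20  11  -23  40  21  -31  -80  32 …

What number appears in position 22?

Read the sequence 3 terms at a time; column i is its own pattern.
Stream A: -5, 10, -20, 40, -80 — a geometric progression (common ratio -2).
Stream B: 1, 10, 11, 21, 32 — each term equals the sum of the previous two.
Stream C: -7, -15, -23, -31 — arithmetic, step −8.
Position 22 falls in stream A as its term 8, giving 640.

640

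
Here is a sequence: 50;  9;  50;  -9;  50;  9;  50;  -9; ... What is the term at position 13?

Odd-indexed and even-indexed terms follow separate rules.
Stream A: 50, 50, 50, 50 — constant 50.
Stream B: 9, -9, 9, -9 — oscillating between 9 and -9.
The 13th slot belongs to stream A; its 7th term is 50.

50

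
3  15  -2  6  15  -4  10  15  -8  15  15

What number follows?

The terms cycle through 3 interleaved subsequences.
Track A: 3, 6, 10, 15. Triangular numbers n(n+1)/2 for n = 2, 3, ….
Track B: 15, 15, 15, 15. The constant sequence 15.
Track C: -2, -4, -8. Geometric, ×2 each step.
Term 12 comes from track C (its 4th entry): -16.

-16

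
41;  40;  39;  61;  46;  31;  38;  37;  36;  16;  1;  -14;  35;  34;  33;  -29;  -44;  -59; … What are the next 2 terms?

Positions follow the repeating pattern AAABBB; grouping by letter gives 2 tracks.
Track A is 41, 40, 39, 38, 37, 36, 35, 34, 33, which is subtracting 1 each time.
Track B is 61, 46, 31, 16, 1, -14, -29, -44, -59, which is arithmetic, step −15.
Term 19 comes from track A (its 10th entry): 32.
The 20th slot belongs to track A; its 11th term is 31.

32, 31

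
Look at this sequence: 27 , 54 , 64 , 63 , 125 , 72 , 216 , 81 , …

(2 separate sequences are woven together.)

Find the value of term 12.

Odd-indexed and even-indexed terms follow separate rules.
Subsequence A: 27, 64, 125, 216 (perfect cubes starting at 3³).
Subsequence B: 54, 63, 72, 81 (arithmetic with common difference +9).
Position 12 → subsequence B, term 6 = 99.

99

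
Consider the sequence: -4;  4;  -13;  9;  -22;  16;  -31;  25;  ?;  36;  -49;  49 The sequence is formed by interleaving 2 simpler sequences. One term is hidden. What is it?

Odd-indexed and even-indexed terms follow separate rules.
Subsequence A: -4, -13, -22, -31, ?, -49 (subtracting 9 each time).
Subsequence B: 4, 9, 16, 25, 36, 49 (perfect squares starting at 2²).
Subsequence A's pattern makes the blank -40.

-40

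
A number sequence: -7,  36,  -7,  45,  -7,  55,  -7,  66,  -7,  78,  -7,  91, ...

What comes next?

-7

The terms cycle through 2 interleaved subsequences.
Track A = -7, -7, -7, -7, -7, -7: the constant sequence -7.
Track B = 36, 45, 55, 66, 78, 91: the triangular numbers T_8, T_9, ….
Position 13 → track A, term 7 = -7.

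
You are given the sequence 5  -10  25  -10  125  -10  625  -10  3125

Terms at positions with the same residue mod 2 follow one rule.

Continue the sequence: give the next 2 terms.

-10, 15625

Taking every 2nd term gives 2 separate tracks.
Stream A is 5, 25, 125, 625, 3125, which is powers of 5.
Stream B is -10, -10, -10, -10, which is always -10.
The 10th slot belongs to stream B; its 5th term is -10.
Position 11 falls in stream A as its term 6, giving 15625.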